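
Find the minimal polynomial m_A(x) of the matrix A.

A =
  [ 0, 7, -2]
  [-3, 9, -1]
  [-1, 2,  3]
x^3 - 12*x^2 + 48*x - 64

The characteristic polynomial is χ_A(x) = (x - 4)^3, so the eigenvalues are known. The minimal polynomial is
  m_A(x) = Π_λ (x − λ)^{k_λ}
where k_λ is the size of the *largest* Jordan block for λ (equivalently, the smallest k with (A − λI)^k v = 0 for every generalised eigenvector v of λ).

  λ = 4: largest Jordan block has size 3, contributing (x − 4)^3

So m_A(x) = (x - 4)^3 = x^3 - 12*x^2 + 48*x - 64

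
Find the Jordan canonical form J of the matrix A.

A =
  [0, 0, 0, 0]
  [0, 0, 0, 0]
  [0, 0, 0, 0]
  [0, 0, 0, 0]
J_1(0) ⊕ J_1(0) ⊕ J_1(0) ⊕ J_1(0)

The characteristic polynomial is
  det(x·I − A) = x^4

Eigenvalues and multiplicities (the geometric multiplicity of λ is n − rank(A − λI), which equals the number of Jordan blocks for λ):
  λ = 0: algebraic multiplicity = 4, geometric multiplicity = 4

Determining the block sizes for each eigenvalue:
  λ = 0: gm = am = 4, so every block has size 1 → block sizes [1, 1, 1, 1]

Assembling the blocks gives a Jordan form
J =
  [0, 0, 0, 0]
  [0, 0, 0, 0]
  [0, 0, 0, 0]
  [0, 0, 0, 0]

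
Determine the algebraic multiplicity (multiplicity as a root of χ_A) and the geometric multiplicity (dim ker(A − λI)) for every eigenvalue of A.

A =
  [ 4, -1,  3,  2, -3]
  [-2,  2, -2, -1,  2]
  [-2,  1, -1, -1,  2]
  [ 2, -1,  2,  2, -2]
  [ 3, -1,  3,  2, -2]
λ = 1: alg = 5, geom = 3

Step 1 — factor the characteristic polynomial to read off the algebraic multiplicities:
  χ_A(x) = (x - 1)^5

Step 2 — compute geometric multiplicities via the rank-nullity identity g(λ) = n − rank(A − λI):
  rank(A − (1)·I) = 2, so dim ker(A − (1)·I) = n − 2 = 3

Summary:
  λ = 1: algebraic multiplicity = 5, geometric multiplicity = 3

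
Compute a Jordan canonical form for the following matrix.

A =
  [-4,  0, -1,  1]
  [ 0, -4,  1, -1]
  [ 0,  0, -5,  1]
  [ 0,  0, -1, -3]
J_2(-4) ⊕ J_1(-4) ⊕ J_1(-4)

The characteristic polynomial is
  det(x·I − A) = x^4 + 16*x^3 + 96*x^2 + 256*x + 256 = (x + 4)^4

Eigenvalues and multiplicities (the geometric multiplicity of λ is n − rank(A − λI), which equals the number of Jordan blocks for λ):
  λ = -4: algebraic multiplicity = 4, geometric multiplicity = 3

Determining the block sizes for each eigenvalue:
  λ = -4: 3 blocks summing to 4 forces exactly one block of size 2 and the rest size 1 → block sizes [2, 1, 1]

Assembling the blocks gives a Jordan form
J =
  [-4,  1,  0,  0]
  [ 0, -4,  0,  0]
  [ 0,  0, -4,  0]
  [ 0,  0,  0, -4]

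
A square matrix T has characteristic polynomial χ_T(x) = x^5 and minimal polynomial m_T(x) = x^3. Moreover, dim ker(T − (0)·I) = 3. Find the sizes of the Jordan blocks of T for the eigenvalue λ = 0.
Block sizes for λ = 0: [3, 1, 1]

Step 1 — from the characteristic polynomial, algebraic multiplicity of λ = 0 is 5. From dim ker(T − (0)·I) = 3, there are exactly 3 Jordan blocks for λ = 0.
Step 2 — from the minimal polynomial, the factor (x − 0)^3 tells us the largest block for λ = 0 has size 3.
Step 3 — with total size 5, 3 blocks, and largest block 3, the block sizes (in nonincreasing order) are [3, 1, 1].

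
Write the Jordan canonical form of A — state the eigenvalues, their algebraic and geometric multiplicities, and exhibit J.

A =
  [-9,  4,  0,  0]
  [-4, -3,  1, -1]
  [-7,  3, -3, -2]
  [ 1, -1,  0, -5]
J_3(-5) ⊕ J_1(-5)

The characteristic polynomial is
  det(x·I − A) = x^4 + 20*x^3 + 150*x^2 + 500*x + 625 = (x + 5)^4

Eigenvalues and multiplicities (the geometric multiplicity of λ is n − rank(A − λI), which equals the number of Jordan blocks for λ):
  λ = -5: algebraic multiplicity = 4, geometric multiplicity = 2

Determining the block sizes for each eigenvalue:
  λ = -5: with am = 4 and gm = 2, the partition is not yet determined (e.g. several partitions of 4 into 2 parts exist). Let N = A − (-5)·I. Computing rank(N^1) = 2, rank(N^2) = 1, rank(N^3) = 0; the number of blocks of size ≥ j is rank(N^{j−1}) − rank(N^j), giving [2, 1, 1]. So we have 1 block(s) of size 3, 1 block(s) of size 1 → block sizes [3, 1]

Assembling the blocks gives a Jordan form
J =
  [-5,  1,  0,  0]
  [ 0, -5,  1,  0]
  [ 0,  0, -5,  0]
  [ 0,  0,  0, -5]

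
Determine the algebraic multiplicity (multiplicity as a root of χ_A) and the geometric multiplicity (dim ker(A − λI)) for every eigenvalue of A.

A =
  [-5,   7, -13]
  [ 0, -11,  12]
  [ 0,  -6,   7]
λ = -5: alg = 2, geom = 1; λ = 1: alg = 1, geom = 1

Step 1 — factor the characteristic polynomial to read off the algebraic multiplicities:
  χ_A(x) = (x - 1)*(x + 5)^2

Step 2 — compute geometric multiplicities via the rank-nullity identity g(λ) = n − rank(A − λI):
  rank(A − (-5)·I) = 2, so dim ker(A − (-5)·I) = n − 2 = 1
  rank(A − (1)·I) = 2, so dim ker(A − (1)·I) = n − 2 = 1

Summary:
  λ = -5: algebraic multiplicity = 2, geometric multiplicity = 1
  λ = 1: algebraic multiplicity = 1, geometric multiplicity = 1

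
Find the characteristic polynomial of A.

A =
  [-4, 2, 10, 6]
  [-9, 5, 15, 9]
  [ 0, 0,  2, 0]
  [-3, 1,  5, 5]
x^4 - 8*x^3 + 24*x^2 - 32*x + 16

Expanding det(x·I − A) (e.g. by cofactor expansion or by noting that A is similar to its Jordan form J, which has the same characteristic polynomial as A) gives
  χ_A(x) = x^4 - 8*x^3 + 24*x^2 - 32*x + 16
which factors as (x - 2)^4. The eigenvalues (with algebraic multiplicities) are λ = 2 with multiplicity 4.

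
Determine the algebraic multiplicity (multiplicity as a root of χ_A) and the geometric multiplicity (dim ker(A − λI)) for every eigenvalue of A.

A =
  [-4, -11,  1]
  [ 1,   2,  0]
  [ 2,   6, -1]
λ = -1: alg = 3, geom = 1

Step 1 — factor the characteristic polynomial to read off the algebraic multiplicities:
  χ_A(x) = (x + 1)^3

Step 2 — compute geometric multiplicities via the rank-nullity identity g(λ) = n − rank(A − λI):
  rank(A − (-1)·I) = 2, so dim ker(A − (-1)·I) = n − 2 = 1

Summary:
  λ = -1: algebraic multiplicity = 3, geometric multiplicity = 1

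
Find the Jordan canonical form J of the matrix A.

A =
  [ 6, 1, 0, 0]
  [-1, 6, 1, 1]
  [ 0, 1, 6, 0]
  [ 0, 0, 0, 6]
J_3(6) ⊕ J_1(6)

The characteristic polynomial is
  det(x·I − A) = x^4 - 24*x^3 + 216*x^2 - 864*x + 1296 = (x - 6)^4

Eigenvalues and multiplicities (the geometric multiplicity of λ is n − rank(A − λI), which equals the number of Jordan blocks for λ):
  λ = 6: algebraic multiplicity = 4, geometric multiplicity = 2

Determining the block sizes for each eigenvalue:
  λ = 6: with am = 4 and gm = 2, the partition is not yet determined (e.g. several partitions of 4 into 2 parts exist). Let N = A − (6)·I. Computing rank(N^1) = 2, rank(N^2) = 1, rank(N^3) = 0; the number of blocks of size ≥ j is rank(N^{j−1}) − rank(N^j), giving [2, 1, 1]. So we have 1 block(s) of size 3, 1 block(s) of size 1 → block sizes [3, 1]

Assembling the blocks gives a Jordan form
J =
  [6, 1, 0, 0]
  [0, 6, 1, 0]
  [0, 0, 6, 0]
  [0, 0, 0, 6]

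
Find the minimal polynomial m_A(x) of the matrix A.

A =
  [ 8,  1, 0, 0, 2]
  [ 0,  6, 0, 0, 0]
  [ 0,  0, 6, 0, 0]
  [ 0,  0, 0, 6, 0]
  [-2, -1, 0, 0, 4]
x^2 - 12*x + 36

The characteristic polynomial is χ_A(x) = (x - 6)^5, so the eigenvalues are known. The minimal polynomial is
  m_A(x) = Π_λ (x − λ)^{k_λ}
where k_λ is the size of the *largest* Jordan block for λ (equivalently, the smallest k with (A − λI)^k v = 0 for every generalised eigenvector v of λ).

  λ = 6: largest Jordan block has size 2, contributing (x − 6)^2

So m_A(x) = (x - 6)^2 = x^2 - 12*x + 36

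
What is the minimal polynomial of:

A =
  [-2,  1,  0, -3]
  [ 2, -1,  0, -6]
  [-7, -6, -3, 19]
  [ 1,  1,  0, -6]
x^2 + 6*x + 9

The characteristic polynomial is χ_A(x) = (x + 3)^4, so the eigenvalues are known. The minimal polynomial is
  m_A(x) = Π_λ (x − λ)^{k_λ}
where k_λ is the size of the *largest* Jordan block for λ (equivalently, the smallest k with (A − λI)^k v = 0 for every generalised eigenvector v of λ).

  λ = -3: largest Jordan block has size 2, contributing (x + 3)^2

So m_A(x) = (x + 3)^2 = x^2 + 6*x + 9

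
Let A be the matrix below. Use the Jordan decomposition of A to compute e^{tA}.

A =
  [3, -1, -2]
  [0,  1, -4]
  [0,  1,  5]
e^{tA} =
  [exp(3*t), -t*exp(3*t), -2*t*exp(3*t)]
  [0, -2*t*exp(3*t) + exp(3*t), -4*t*exp(3*t)]
  [0, t*exp(3*t), 2*t*exp(3*t) + exp(3*t)]

Strategy: write A = P · J · P⁻¹ where J is a Jordan canonical form, so e^{tA} = P · e^{tJ} · P⁻¹, and e^{tJ} can be computed block-by-block.

A has Jordan form
J =
  [3, 1, 0]
  [0, 3, 0]
  [0, 0, 3]
(up to reordering of blocks).

Per-block formulas:
  For a 2×2 Jordan block J_2(3): exp(t · J_2(3)) = e^(3t)·(I + t·N), where N is the 2×2 nilpotent shift.
  For a 1×1 block at λ = 3: exp(t · [3]) = [e^(3t)].

After assembling e^{tJ} and conjugating by P, we get:

e^{tA} =
  [exp(3*t), -t*exp(3*t), -2*t*exp(3*t)]
  [0, -2*t*exp(3*t) + exp(3*t), -4*t*exp(3*t)]
  [0, t*exp(3*t), 2*t*exp(3*t) + exp(3*t)]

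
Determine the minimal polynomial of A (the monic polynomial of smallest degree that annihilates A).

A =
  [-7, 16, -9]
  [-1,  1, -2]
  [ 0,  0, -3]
x^3 + 9*x^2 + 27*x + 27

The characteristic polynomial is χ_A(x) = (x + 3)^3, so the eigenvalues are known. The minimal polynomial is
  m_A(x) = Π_λ (x − λ)^{k_λ}
where k_λ is the size of the *largest* Jordan block for λ (equivalently, the smallest k with (A − λI)^k v = 0 for every generalised eigenvector v of λ).

  λ = -3: largest Jordan block has size 3, contributing (x + 3)^3

So m_A(x) = (x + 3)^3 = x^3 + 9*x^2 + 27*x + 27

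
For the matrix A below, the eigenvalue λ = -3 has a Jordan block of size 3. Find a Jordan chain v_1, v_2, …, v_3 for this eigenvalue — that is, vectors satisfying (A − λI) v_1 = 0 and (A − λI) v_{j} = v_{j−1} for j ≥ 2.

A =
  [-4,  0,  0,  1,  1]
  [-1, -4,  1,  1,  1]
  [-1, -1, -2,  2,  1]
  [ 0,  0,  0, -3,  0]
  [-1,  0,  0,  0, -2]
A Jordan chain for λ = -3 of length 3:
v_1 = (-1, 0, 0, 0, -1)ᵀ
v_2 = (1, 1, 2, 0, 0)ᵀ
v_3 = (0, 0, 0, 1, 0)ᵀ

Let N = A − (-3)·I. We want v_3 with N^3 v_3 = 0 but N^2 v_3 ≠ 0; then v_{j-1} := N · v_j for j = 3, …, 2.

Pick v_3 = (0, 0, 0, 1, 0)ᵀ.
Then v_2 = N · v_3 = (1, 1, 2, 0, 0)ᵀ.
Then v_1 = N · v_2 = (-1, 0, 0, 0, -1)ᵀ.

Sanity check: (A − (-3)·I) v_1 = (0, 0, 0, 0, 0)ᵀ = 0. ✓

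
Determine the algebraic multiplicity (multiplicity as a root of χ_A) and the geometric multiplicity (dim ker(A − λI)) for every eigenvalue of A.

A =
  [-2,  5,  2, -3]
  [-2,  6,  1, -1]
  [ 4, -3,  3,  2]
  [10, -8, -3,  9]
λ = 4: alg = 4, geom = 2

Step 1 — factor the characteristic polynomial to read off the algebraic multiplicities:
  χ_A(x) = (x - 4)^4

Step 2 — compute geometric multiplicities via the rank-nullity identity g(λ) = n − rank(A − λI):
  rank(A − (4)·I) = 2, so dim ker(A − (4)·I) = n − 2 = 2

Summary:
  λ = 4: algebraic multiplicity = 4, geometric multiplicity = 2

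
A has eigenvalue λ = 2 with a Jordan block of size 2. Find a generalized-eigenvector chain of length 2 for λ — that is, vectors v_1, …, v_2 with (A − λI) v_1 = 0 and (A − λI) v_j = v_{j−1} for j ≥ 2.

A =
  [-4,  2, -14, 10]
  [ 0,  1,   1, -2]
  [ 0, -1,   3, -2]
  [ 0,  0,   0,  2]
A Jordan chain for λ = 2 of length 2:
v_1 = (2, -1, -1, 0)ᵀ
v_2 = (0, 1, 0, 0)ᵀ

Let N = A − (2)·I. We want v_2 with N^2 v_2 = 0 but N^1 v_2 ≠ 0; then v_{j-1} := N · v_j for j = 2, …, 2.

Pick v_2 = (0, 1, 0, 0)ᵀ.
Then v_1 = N · v_2 = (2, -1, -1, 0)ᵀ.

Sanity check: (A − (2)·I) v_1 = (0, 0, 0, 0)ᵀ = 0. ✓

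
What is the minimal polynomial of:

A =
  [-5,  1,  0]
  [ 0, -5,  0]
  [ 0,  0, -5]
x^2 + 10*x + 25

The characteristic polynomial is χ_A(x) = (x + 5)^3, so the eigenvalues are known. The minimal polynomial is
  m_A(x) = Π_λ (x − λ)^{k_λ}
where k_λ is the size of the *largest* Jordan block for λ (equivalently, the smallest k with (A − λI)^k v = 0 for every generalised eigenvector v of λ).

  λ = -5: largest Jordan block has size 2, contributing (x + 5)^2

So m_A(x) = (x + 5)^2 = x^2 + 10*x + 25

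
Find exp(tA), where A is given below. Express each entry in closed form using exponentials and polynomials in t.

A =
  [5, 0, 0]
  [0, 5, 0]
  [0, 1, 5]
e^{tA} =
  [exp(5*t), 0, 0]
  [0, exp(5*t), 0]
  [0, t*exp(5*t), exp(5*t)]

Strategy: write A = P · J · P⁻¹ where J is a Jordan canonical form, so e^{tA} = P · e^{tJ} · P⁻¹, and e^{tJ} can be computed block-by-block.

A has Jordan form
J =
  [5, 1, 0]
  [0, 5, 0]
  [0, 0, 5]
(up to reordering of blocks).

Per-block formulas:
  For a 1×1 block at λ = 5: exp(t · [5]) = [e^(5t)].
  For a 2×2 Jordan block J_2(5): exp(t · J_2(5)) = e^(5t)·(I + t·N), where N is the 2×2 nilpotent shift.

After assembling e^{tJ} and conjugating by P, we get:

e^{tA} =
  [exp(5*t), 0, 0]
  [0, exp(5*t), 0]
  [0, t*exp(5*t), exp(5*t)]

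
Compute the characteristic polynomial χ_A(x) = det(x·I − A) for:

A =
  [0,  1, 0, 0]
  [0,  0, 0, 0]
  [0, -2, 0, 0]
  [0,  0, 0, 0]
x^4

Expanding det(x·I − A) (e.g. by cofactor expansion or by noting that A is similar to its Jordan form J, which has the same characteristic polynomial as A) gives
  χ_A(x) = x^4
which factors as x^4. The eigenvalues (with algebraic multiplicities) are λ = 0 with multiplicity 4.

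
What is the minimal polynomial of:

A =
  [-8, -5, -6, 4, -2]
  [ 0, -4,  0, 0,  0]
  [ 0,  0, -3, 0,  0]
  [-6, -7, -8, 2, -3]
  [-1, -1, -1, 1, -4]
x^5 + 17*x^4 + 115*x^3 + 387*x^2 + 648*x + 432

The characteristic polynomial is χ_A(x) = (x + 3)^3*(x + 4)^2, so the eigenvalues are known. The minimal polynomial is
  m_A(x) = Π_λ (x − λ)^{k_λ}
where k_λ is the size of the *largest* Jordan block for λ (equivalently, the smallest k with (A − λI)^k v = 0 for every generalised eigenvector v of λ).

  λ = -4: largest Jordan block has size 2, contributing (x + 4)^2
  λ = -3: largest Jordan block has size 3, contributing (x + 3)^3

So m_A(x) = (x + 3)^3*(x + 4)^2 = x^5 + 17*x^4 + 115*x^3 + 387*x^2 + 648*x + 432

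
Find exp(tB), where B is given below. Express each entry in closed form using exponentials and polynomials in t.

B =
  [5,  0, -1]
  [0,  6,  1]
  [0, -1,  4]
e^{tB} =
  [exp(5*t), t^2*exp(5*t)/2, t^2*exp(5*t)/2 - t*exp(5*t)]
  [0, t*exp(5*t) + exp(5*t), t*exp(5*t)]
  [0, -t*exp(5*t), -t*exp(5*t) + exp(5*t)]

Strategy: write B = P · J · P⁻¹ where J is a Jordan canonical form, so e^{tB} = P · e^{tJ} · P⁻¹, and e^{tJ} can be computed block-by-block.

B has Jordan form
J =
  [5, 1, 0]
  [0, 5, 1]
  [0, 0, 5]
(up to reordering of blocks).

Per-block formulas:
  For a 3×3 Jordan block J_3(5): exp(t · J_3(5)) = e^(5t)·(I + t·N + (t^2/2)·N^2), where N is the 3×3 nilpotent shift.

After assembling e^{tJ} and conjugating by P, we get:

e^{tB} =
  [exp(5*t), t^2*exp(5*t)/2, t^2*exp(5*t)/2 - t*exp(5*t)]
  [0, t*exp(5*t) + exp(5*t), t*exp(5*t)]
  [0, -t*exp(5*t), -t*exp(5*t) + exp(5*t)]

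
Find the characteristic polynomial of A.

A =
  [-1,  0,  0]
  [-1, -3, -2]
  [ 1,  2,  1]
x^3 + 3*x^2 + 3*x + 1

Expanding det(x·I − A) (e.g. by cofactor expansion or by noting that A is similar to its Jordan form J, which has the same characteristic polynomial as A) gives
  χ_A(x) = x^3 + 3*x^2 + 3*x + 1
which factors as (x + 1)^3. The eigenvalues (with algebraic multiplicities) are λ = -1 with multiplicity 3.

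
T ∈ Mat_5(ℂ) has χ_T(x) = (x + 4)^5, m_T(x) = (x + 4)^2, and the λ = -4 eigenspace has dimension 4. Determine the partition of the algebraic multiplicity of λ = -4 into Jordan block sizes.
Block sizes for λ = -4: [2, 1, 1, 1]

Step 1 — from the characteristic polynomial, algebraic multiplicity of λ = -4 is 5. From dim ker(T − (-4)·I) = 4, there are exactly 4 Jordan blocks for λ = -4.
Step 2 — from the minimal polynomial, the factor (x + 4)^2 tells us the largest block for λ = -4 has size 2.
Step 3 — with total size 5, 4 blocks, and largest block 2, the block sizes (in nonincreasing order) are [2, 1, 1, 1].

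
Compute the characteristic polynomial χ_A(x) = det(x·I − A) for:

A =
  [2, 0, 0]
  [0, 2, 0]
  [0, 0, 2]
x^3 - 6*x^2 + 12*x - 8

Expanding det(x·I − A) (e.g. by cofactor expansion or by noting that A is similar to its Jordan form J, which has the same characteristic polynomial as A) gives
  χ_A(x) = x^3 - 6*x^2 + 12*x - 8
which factors as (x - 2)^3. The eigenvalues (with algebraic multiplicities) are λ = 2 with multiplicity 3.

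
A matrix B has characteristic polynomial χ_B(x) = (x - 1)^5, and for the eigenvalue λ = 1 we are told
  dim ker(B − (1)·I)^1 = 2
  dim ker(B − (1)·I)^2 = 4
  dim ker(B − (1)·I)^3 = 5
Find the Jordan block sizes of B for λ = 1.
Block sizes for λ = 1: [3, 2]

From the dimensions of kernels of powers, the number of Jordan blocks of size at least j is d_j − d_{j−1} where d_j = dim ker(N^j) (with d_0 = 0). Computing the differences gives [2, 2, 1].
The number of blocks of size exactly k is (#blocks of size ≥ k) − (#blocks of size ≥ k + 1), so the partition is: 1 block(s) of size 2, 1 block(s) of size 3.
In nonincreasing order the block sizes are [3, 2].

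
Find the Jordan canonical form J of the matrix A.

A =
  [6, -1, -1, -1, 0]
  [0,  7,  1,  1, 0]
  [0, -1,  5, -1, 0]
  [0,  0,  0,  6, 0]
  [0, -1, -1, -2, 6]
J_2(6) ⊕ J_2(6) ⊕ J_1(6)

The characteristic polynomial is
  det(x·I − A) = x^5 - 30*x^4 + 360*x^3 - 2160*x^2 + 6480*x - 7776 = (x - 6)^5

Eigenvalues and multiplicities (the geometric multiplicity of λ is n − rank(A − λI), which equals the number of Jordan blocks for λ):
  λ = 6: algebraic multiplicity = 5, geometric multiplicity = 3

Determining the block sizes for each eigenvalue:
  λ = 6: with am = 5 and gm = 3, the partition is not yet determined (e.g. several partitions of 5 into 3 parts exist). Let N = A − (6)·I. Computing rank(N^1) = 2, rank(N^2) = 0; the number of blocks of size ≥ j is rank(N^{j−1}) − rank(N^j), giving [3, 2]. So we have 2 block(s) of size 2, 1 block(s) of size 1 → block sizes [2, 2, 1]

Assembling the blocks gives a Jordan form
J =
  [6, 1, 0, 0, 0]
  [0, 6, 0, 0, 0]
  [0, 0, 6, 1, 0]
  [0, 0, 0, 6, 0]
  [0, 0, 0, 0, 6]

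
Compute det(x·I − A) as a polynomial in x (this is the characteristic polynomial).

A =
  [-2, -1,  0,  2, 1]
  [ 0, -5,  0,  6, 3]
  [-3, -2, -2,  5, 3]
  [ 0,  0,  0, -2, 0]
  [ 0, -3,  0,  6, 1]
x^5 + 10*x^4 + 40*x^3 + 80*x^2 + 80*x + 32

Expanding det(x·I − A) (e.g. by cofactor expansion or by noting that A is similar to its Jordan form J, which has the same characteristic polynomial as A) gives
  χ_A(x) = x^5 + 10*x^4 + 40*x^3 + 80*x^2 + 80*x + 32
which factors as (x + 2)^5. The eigenvalues (with algebraic multiplicities) are λ = -2 with multiplicity 5.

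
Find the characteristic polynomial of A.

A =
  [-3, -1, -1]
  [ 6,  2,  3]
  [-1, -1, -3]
x^3 + 4*x^2 + 5*x + 2

Expanding det(x·I − A) (e.g. by cofactor expansion or by noting that A is similar to its Jordan form J, which has the same characteristic polynomial as A) gives
  χ_A(x) = x^3 + 4*x^2 + 5*x + 2
which factors as (x + 1)^2*(x + 2). The eigenvalues (with algebraic multiplicities) are λ = -2 with multiplicity 1, λ = -1 with multiplicity 2.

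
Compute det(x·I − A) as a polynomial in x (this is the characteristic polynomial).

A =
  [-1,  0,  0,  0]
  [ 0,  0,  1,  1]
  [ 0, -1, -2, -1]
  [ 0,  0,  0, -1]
x^4 + 4*x^3 + 6*x^2 + 4*x + 1

Expanding det(x·I − A) (e.g. by cofactor expansion or by noting that A is similar to its Jordan form J, which has the same characteristic polynomial as A) gives
  χ_A(x) = x^4 + 4*x^3 + 6*x^2 + 4*x + 1
which factors as (x + 1)^4. The eigenvalues (with algebraic multiplicities) are λ = -1 with multiplicity 4.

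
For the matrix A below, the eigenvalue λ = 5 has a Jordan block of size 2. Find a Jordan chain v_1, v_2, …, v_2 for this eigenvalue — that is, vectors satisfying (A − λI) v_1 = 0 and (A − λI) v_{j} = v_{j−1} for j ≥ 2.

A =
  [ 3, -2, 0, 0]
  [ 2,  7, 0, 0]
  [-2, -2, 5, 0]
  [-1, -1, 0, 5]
A Jordan chain for λ = 5 of length 2:
v_1 = (-2, 2, -2, -1)ᵀ
v_2 = (1, 0, 0, 0)ᵀ

Let N = A − (5)·I. We want v_2 with N^2 v_2 = 0 but N^1 v_2 ≠ 0; then v_{j-1} := N · v_j for j = 2, …, 2.

Pick v_2 = (1, 0, 0, 0)ᵀ.
Then v_1 = N · v_2 = (-2, 2, -2, -1)ᵀ.

Sanity check: (A − (5)·I) v_1 = (0, 0, 0, 0)ᵀ = 0. ✓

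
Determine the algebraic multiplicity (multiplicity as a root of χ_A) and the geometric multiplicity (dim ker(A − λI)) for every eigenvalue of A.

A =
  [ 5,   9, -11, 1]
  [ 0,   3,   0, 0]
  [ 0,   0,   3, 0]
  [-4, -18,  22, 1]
λ = 3: alg = 4, geom = 3

Step 1 — factor the characteristic polynomial to read off the algebraic multiplicities:
  χ_A(x) = (x - 3)^4

Step 2 — compute geometric multiplicities via the rank-nullity identity g(λ) = n − rank(A − λI):
  rank(A − (3)·I) = 1, so dim ker(A − (3)·I) = n − 1 = 3

Summary:
  λ = 3: algebraic multiplicity = 4, geometric multiplicity = 3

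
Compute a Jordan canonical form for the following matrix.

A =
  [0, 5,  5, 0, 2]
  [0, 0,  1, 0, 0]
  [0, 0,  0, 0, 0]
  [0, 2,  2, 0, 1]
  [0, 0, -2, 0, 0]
J_3(0) ⊕ J_2(0)

The characteristic polynomial is
  det(x·I − A) = x^5

Eigenvalues and multiplicities (the geometric multiplicity of λ is n − rank(A − λI), which equals the number of Jordan blocks for λ):
  λ = 0: algebraic multiplicity = 5, geometric multiplicity = 2

Determining the block sizes for each eigenvalue:
  λ = 0: with am = 5 and gm = 2, the partition is not yet determined (e.g. several partitions of 5 into 2 parts exist). Let N = A − (0)·I. Computing rank(N^1) = 3, rank(N^2) = 1, rank(N^3) = 0; the number of blocks of size ≥ j is rank(N^{j−1}) − rank(N^j), giving [2, 2, 1]. So we have 1 block(s) of size 3, 1 block(s) of size 2 → block sizes [3, 2]

Assembling the blocks gives a Jordan form
J =
  [0, 1, 0, 0, 0]
  [0, 0, 1, 0, 0]
  [0, 0, 0, 0, 0]
  [0, 0, 0, 0, 1]
  [0, 0, 0, 0, 0]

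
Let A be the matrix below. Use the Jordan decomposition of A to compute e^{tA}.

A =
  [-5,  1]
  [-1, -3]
e^{tA} =
  [-t*exp(-4*t) + exp(-4*t), t*exp(-4*t)]
  [-t*exp(-4*t), t*exp(-4*t) + exp(-4*t)]

Strategy: write A = P · J · P⁻¹ where J is a Jordan canonical form, so e^{tA} = P · e^{tJ} · P⁻¹, and e^{tJ} can be computed block-by-block.

A has Jordan form
J =
  [-4,  1]
  [ 0, -4]
(up to reordering of blocks).

Per-block formulas:
  For a 2×2 Jordan block J_2(-4): exp(t · J_2(-4)) = e^(-4t)·(I + t·N), where N is the 2×2 nilpotent shift.

After assembling e^{tJ} and conjugating by P, we get:

e^{tA} =
  [-t*exp(-4*t) + exp(-4*t), t*exp(-4*t)]
  [-t*exp(-4*t), t*exp(-4*t) + exp(-4*t)]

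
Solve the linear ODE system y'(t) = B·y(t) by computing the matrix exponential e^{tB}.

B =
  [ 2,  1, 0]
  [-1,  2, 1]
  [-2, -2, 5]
e^{tB} =
  [-t*exp(3*t) + exp(3*t), -t^2*exp(3*t) + t*exp(3*t), t^2*exp(3*t)/2]
  [-t*exp(3*t), -t^2*exp(3*t) - t*exp(3*t) + exp(3*t), t^2*exp(3*t)/2 + t*exp(3*t)]
  [-2*t*exp(3*t), -2*t^2*exp(3*t) - 2*t*exp(3*t), t^2*exp(3*t) + 2*t*exp(3*t) + exp(3*t)]

Strategy: write B = P · J · P⁻¹ where J is a Jordan canonical form, so e^{tB} = P · e^{tJ} · P⁻¹, and e^{tJ} can be computed block-by-block.

B has Jordan form
J =
  [3, 1, 0]
  [0, 3, 1]
  [0, 0, 3]
(up to reordering of blocks).

Per-block formulas:
  For a 3×3 Jordan block J_3(3): exp(t · J_3(3)) = e^(3t)·(I + t·N + (t^2/2)·N^2), where N is the 3×3 nilpotent shift.

After assembling e^{tJ} and conjugating by P, we get:

e^{tB} =
  [-t*exp(3*t) + exp(3*t), -t^2*exp(3*t) + t*exp(3*t), t^2*exp(3*t)/2]
  [-t*exp(3*t), -t^2*exp(3*t) - t*exp(3*t) + exp(3*t), t^2*exp(3*t)/2 + t*exp(3*t)]
  [-2*t*exp(3*t), -2*t^2*exp(3*t) - 2*t*exp(3*t), t^2*exp(3*t) + 2*t*exp(3*t) + exp(3*t)]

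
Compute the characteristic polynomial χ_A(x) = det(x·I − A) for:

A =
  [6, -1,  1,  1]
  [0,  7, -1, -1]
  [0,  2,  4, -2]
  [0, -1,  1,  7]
x^4 - 24*x^3 + 216*x^2 - 864*x + 1296

Expanding det(x·I − A) (e.g. by cofactor expansion or by noting that A is similar to its Jordan form J, which has the same characteristic polynomial as A) gives
  χ_A(x) = x^4 - 24*x^3 + 216*x^2 - 864*x + 1296
which factors as (x - 6)^4. The eigenvalues (with algebraic multiplicities) are λ = 6 with multiplicity 4.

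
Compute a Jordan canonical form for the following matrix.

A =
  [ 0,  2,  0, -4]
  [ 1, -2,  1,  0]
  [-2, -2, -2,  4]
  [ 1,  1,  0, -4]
J_3(-2) ⊕ J_1(-2)

The characteristic polynomial is
  det(x·I − A) = x^4 + 8*x^3 + 24*x^2 + 32*x + 16 = (x + 2)^4

Eigenvalues and multiplicities (the geometric multiplicity of λ is n − rank(A − λI), which equals the number of Jordan blocks for λ):
  λ = -2: algebraic multiplicity = 4, geometric multiplicity = 2

Determining the block sizes for each eigenvalue:
  λ = -2: with am = 4 and gm = 2, the partition is not yet determined (e.g. several partitions of 4 into 2 parts exist). Let N = A − (-2)·I. Computing rank(N^1) = 2, rank(N^2) = 1, rank(N^3) = 0; the number of blocks of size ≥ j is rank(N^{j−1}) − rank(N^j), giving [2, 1, 1]. So we have 1 block(s) of size 3, 1 block(s) of size 1 → block sizes [3, 1]

Assembling the blocks gives a Jordan form
J =
  [-2,  1,  0,  0]
  [ 0, -2,  1,  0]
  [ 0,  0, -2,  0]
  [ 0,  0,  0, -2]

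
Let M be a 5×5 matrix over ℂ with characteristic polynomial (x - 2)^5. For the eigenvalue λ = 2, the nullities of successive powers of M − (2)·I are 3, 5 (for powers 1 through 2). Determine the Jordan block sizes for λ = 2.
Block sizes for λ = 2: [2, 2, 1]

From the dimensions of kernels of powers, the number of Jordan blocks of size at least j is d_j − d_{j−1} where d_j = dim ker(N^j) (with d_0 = 0). Computing the differences gives [3, 2].
The number of blocks of size exactly k is (#blocks of size ≥ k) − (#blocks of size ≥ k + 1), so the partition is: 1 block(s) of size 1, 2 block(s) of size 2.
In nonincreasing order the block sizes are [2, 2, 1].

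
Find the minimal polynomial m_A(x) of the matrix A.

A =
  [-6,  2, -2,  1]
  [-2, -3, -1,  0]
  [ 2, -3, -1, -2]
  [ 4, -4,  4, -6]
x^2 + 8*x + 16

The characteristic polynomial is χ_A(x) = (x + 4)^4, so the eigenvalues are known. The minimal polynomial is
  m_A(x) = Π_λ (x − λ)^{k_λ}
where k_λ is the size of the *largest* Jordan block for λ (equivalently, the smallest k with (A − λI)^k v = 0 for every generalised eigenvector v of λ).

  λ = -4: largest Jordan block has size 2, contributing (x + 4)^2

So m_A(x) = (x + 4)^2 = x^2 + 8*x + 16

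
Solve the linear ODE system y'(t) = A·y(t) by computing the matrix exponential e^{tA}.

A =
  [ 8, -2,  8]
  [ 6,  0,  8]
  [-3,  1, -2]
e^{tA} =
  [6*t*exp(2*t) + exp(2*t), -2*t*exp(2*t), 8*t*exp(2*t)]
  [6*t*exp(2*t), -2*t*exp(2*t) + exp(2*t), 8*t*exp(2*t)]
  [-3*t*exp(2*t), t*exp(2*t), -4*t*exp(2*t) + exp(2*t)]

Strategy: write A = P · J · P⁻¹ where J is a Jordan canonical form, so e^{tA} = P · e^{tJ} · P⁻¹, and e^{tJ} can be computed block-by-block.

A has Jordan form
J =
  [2, 1, 0]
  [0, 2, 0]
  [0, 0, 2]
(up to reordering of blocks).

Per-block formulas:
  For a 1×1 block at λ = 2: exp(t · [2]) = [e^(2t)].
  For a 2×2 Jordan block J_2(2): exp(t · J_2(2)) = e^(2t)·(I + t·N), where N is the 2×2 nilpotent shift.

After assembling e^{tJ} and conjugating by P, we get:

e^{tA} =
  [6*t*exp(2*t) + exp(2*t), -2*t*exp(2*t), 8*t*exp(2*t)]
  [6*t*exp(2*t), -2*t*exp(2*t) + exp(2*t), 8*t*exp(2*t)]
  [-3*t*exp(2*t), t*exp(2*t), -4*t*exp(2*t) + exp(2*t)]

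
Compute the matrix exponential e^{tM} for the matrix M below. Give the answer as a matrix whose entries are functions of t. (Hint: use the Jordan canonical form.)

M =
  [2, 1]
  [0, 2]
e^{tM} =
  [exp(2*t), t*exp(2*t)]
  [0, exp(2*t)]

Strategy: write M = P · J · P⁻¹ where J is a Jordan canonical form, so e^{tM} = P · e^{tJ} · P⁻¹, and e^{tJ} can be computed block-by-block.

M has Jordan form
J =
  [2, 1]
  [0, 2]
(up to reordering of blocks).

Per-block formulas:
  For a 2×2 Jordan block J_2(2): exp(t · J_2(2)) = e^(2t)·(I + t·N), where N is the 2×2 nilpotent shift.

After assembling e^{tJ} and conjugating by P, we get:

e^{tM} =
  [exp(2*t), t*exp(2*t)]
  [0, exp(2*t)]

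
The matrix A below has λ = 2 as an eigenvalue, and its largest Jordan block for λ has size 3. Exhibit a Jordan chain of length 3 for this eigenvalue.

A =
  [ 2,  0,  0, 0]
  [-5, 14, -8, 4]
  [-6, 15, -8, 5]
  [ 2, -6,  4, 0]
A Jordan chain for λ = 2 of length 3:
v_1 = (0, -4, -5, 2)ᵀ
v_2 = (0, -5, -6, 2)ᵀ
v_3 = (1, 0, 0, 0)ᵀ

Let N = A − (2)·I. We want v_3 with N^3 v_3 = 0 but N^2 v_3 ≠ 0; then v_{j-1} := N · v_j for j = 3, …, 2.

Pick v_3 = (1, 0, 0, 0)ᵀ.
Then v_2 = N · v_3 = (0, -5, -6, 2)ᵀ.
Then v_1 = N · v_2 = (0, -4, -5, 2)ᵀ.

Sanity check: (A − (2)·I) v_1 = (0, 0, 0, 0)ᵀ = 0. ✓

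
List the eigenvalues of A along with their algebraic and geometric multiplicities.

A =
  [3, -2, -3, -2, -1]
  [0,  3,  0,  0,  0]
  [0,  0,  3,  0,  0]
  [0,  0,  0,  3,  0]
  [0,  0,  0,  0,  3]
λ = 3: alg = 5, geom = 4

Step 1 — factor the characteristic polynomial to read off the algebraic multiplicities:
  χ_A(x) = (x - 3)^5

Step 2 — compute geometric multiplicities via the rank-nullity identity g(λ) = n − rank(A − λI):
  rank(A − (3)·I) = 1, so dim ker(A − (3)·I) = n − 1 = 4

Summary:
  λ = 3: algebraic multiplicity = 5, geometric multiplicity = 4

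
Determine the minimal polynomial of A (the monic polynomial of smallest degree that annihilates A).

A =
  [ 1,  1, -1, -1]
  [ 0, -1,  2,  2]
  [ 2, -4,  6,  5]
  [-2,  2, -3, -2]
x^2 - 2*x + 1

The characteristic polynomial is χ_A(x) = (x - 1)^4, so the eigenvalues are known. The minimal polynomial is
  m_A(x) = Π_λ (x − λ)^{k_λ}
where k_λ is the size of the *largest* Jordan block for λ (equivalently, the smallest k with (A − λI)^k v = 0 for every generalised eigenvector v of λ).

  λ = 1: largest Jordan block has size 2, contributing (x − 1)^2

So m_A(x) = (x - 1)^2 = x^2 - 2*x + 1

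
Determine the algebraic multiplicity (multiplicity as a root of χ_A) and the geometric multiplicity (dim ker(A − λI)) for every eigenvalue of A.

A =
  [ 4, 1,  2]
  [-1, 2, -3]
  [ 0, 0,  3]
λ = 3: alg = 3, geom = 1

Step 1 — factor the characteristic polynomial to read off the algebraic multiplicities:
  χ_A(x) = (x - 3)^3

Step 2 — compute geometric multiplicities via the rank-nullity identity g(λ) = n − rank(A − λI):
  rank(A − (3)·I) = 2, so dim ker(A − (3)·I) = n − 2 = 1

Summary:
  λ = 3: algebraic multiplicity = 3, geometric multiplicity = 1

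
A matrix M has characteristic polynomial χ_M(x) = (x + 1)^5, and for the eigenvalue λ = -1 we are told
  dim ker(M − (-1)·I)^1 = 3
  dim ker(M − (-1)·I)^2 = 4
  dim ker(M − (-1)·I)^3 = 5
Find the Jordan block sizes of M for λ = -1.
Block sizes for λ = -1: [3, 1, 1]

From the dimensions of kernels of powers, the number of Jordan blocks of size at least j is d_j − d_{j−1} where d_j = dim ker(N^j) (with d_0 = 0). Computing the differences gives [3, 1, 1].
The number of blocks of size exactly k is (#blocks of size ≥ k) − (#blocks of size ≥ k + 1), so the partition is: 2 block(s) of size 1, 1 block(s) of size 3.
In nonincreasing order the block sizes are [3, 1, 1].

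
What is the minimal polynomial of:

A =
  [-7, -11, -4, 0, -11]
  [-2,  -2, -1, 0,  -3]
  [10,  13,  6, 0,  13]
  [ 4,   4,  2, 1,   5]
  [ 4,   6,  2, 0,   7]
x^3 - 3*x^2 + 3*x - 1

The characteristic polynomial is χ_A(x) = (x - 1)^5, so the eigenvalues are known. The minimal polynomial is
  m_A(x) = Π_λ (x − λ)^{k_λ}
where k_λ is the size of the *largest* Jordan block for λ (equivalently, the smallest k with (A − λI)^k v = 0 for every generalised eigenvector v of λ).

  λ = 1: largest Jordan block has size 3, contributing (x − 1)^3

So m_A(x) = (x - 1)^3 = x^3 - 3*x^2 + 3*x - 1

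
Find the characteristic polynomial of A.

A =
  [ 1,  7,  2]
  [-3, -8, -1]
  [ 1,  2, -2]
x^3 + 9*x^2 + 27*x + 27

Expanding det(x·I − A) (e.g. by cofactor expansion or by noting that A is similar to its Jordan form J, which has the same characteristic polynomial as A) gives
  χ_A(x) = x^3 + 9*x^2 + 27*x + 27
which factors as (x + 3)^3. The eigenvalues (with algebraic multiplicities) are λ = -3 with multiplicity 3.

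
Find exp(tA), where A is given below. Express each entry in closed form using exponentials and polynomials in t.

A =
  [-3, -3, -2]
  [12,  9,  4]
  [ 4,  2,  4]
e^{tA} =
  [2*t*exp(3*t) - 8*exp(4*t) + 9*exp(3*t), t*exp(3*t) - 4*exp(4*t) + 4*exp(3*t), -2*exp(4*t) + 2*exp(3*t)]
  [-4*t*exp(3*t) + 16*exp(4*t) - 16*exp(3*t), -2*t*exp(3*t) + 8*exp(4*t) - 7*exp(3*t), 4*exp(4*t) - 4*exp(3*t)]
  [4*exp(4*t) - 4*exp(3*t), 2*exp(4*t) - 2*exp(3*t), exp(4*t)]

Strategy: write A = P · J · P⁻¹ where J is a Jordan canonical form, so e^{tA} = P · e^{tJ} · P⁻¹, and e^{tJ} can be computed block-by-block.

A has Jordan form
J =
  [3, 1, 0]
  [0, 3, 0]
  [0, 0, 4]
(up to reordering of blocks).

Per-block formulas:
  For a 2×2 Jordan block J_2(3): exp(t · J_2(3)) = e^(3t)·(I + t·N), where N is the 2×2 nilpotent shift.
  For a 1×1 block at λ = 4: exp(t · [4]) = [e^(4t)].

After assembling e^{tJ} and conjugating by P, we get:

e^{tA} =
  [2*t*exp(3*t) - 8*exp(4*t) + 9*exp(3*t), t*exp(3*t) - 4*exp(4*t) + 4*exp(3*t), -2*exp(4*t) + 2*exp(3*t)]
  [-4*t*exp(3*t) + 16*exp(4*t) - 16*exp(3*t), -2*t*exp(3*t) + 8*exp(4*t) - 7*exp(3*t), 4*exp(4*t) - 4*exp(3*t)]
  [4*exp(4*t) - 4*exp(3*t), 2*exp(4*t) - 2*exp(3*t), exp(4*t)]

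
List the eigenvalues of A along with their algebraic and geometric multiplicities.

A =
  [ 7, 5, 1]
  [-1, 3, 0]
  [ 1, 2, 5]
λ = 5: alg = 3, geom = 1

Step 1 — factor the characteristic polynomial to read off the algebraic multiplicities:
  χ_A(x) = (x - 5)^3

Step 2 — compute geometric multiplicities via the rank-nullity identity g(λ) = n − rank(A − λI):
  rank(A − (5)·I) = 2, so dim ker(A − (5)·I) = n − 2 = 1

Summary:
  λ = 5: algebraic multiplicity = 3, geometric multiplicity = 1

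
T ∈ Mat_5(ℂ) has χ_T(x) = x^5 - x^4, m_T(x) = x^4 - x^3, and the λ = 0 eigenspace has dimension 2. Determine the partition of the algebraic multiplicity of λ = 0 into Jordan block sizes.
Block sizes for λ = 0: [3, 1]

Step 1 — from the characteristic polynomial, algebraic multiplicity of λ = 0 is 4. From dim ker(T − (0)·I) = 2, there are exactly 2 Jordan blocks for λ = 0.
Step 2 — from the minimal polynomial, the factor (x − 0)^3 tells us the largest block for λ = 0 has size 3.
Step 3 — with total size 4, 2 blocks, and largest block 3, the block sizes (in nonincreasing order) are [3, 1].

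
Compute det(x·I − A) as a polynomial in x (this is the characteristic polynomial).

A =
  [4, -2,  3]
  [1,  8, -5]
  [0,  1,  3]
x^3 - 15*x^2 + 75*x - 125

Expanding det(x·I − A) (e.g. by cofactor expansion or by noting that A is similar to its Jordan form J, which has the same characteristic polynomial as A) gives
  χ_A(x) = x^3 - 15*x^2 + 75*x - 125
which factors as (x - 5)^3. The eigenvalues (with algebraic multiplicities) are λ = 5 with multiplicity 3.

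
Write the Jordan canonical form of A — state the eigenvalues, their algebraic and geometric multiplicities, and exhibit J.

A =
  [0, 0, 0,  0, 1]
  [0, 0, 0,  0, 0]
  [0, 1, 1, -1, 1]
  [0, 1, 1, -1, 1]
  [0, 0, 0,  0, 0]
J_2(0) ⊕ J_2(0) ⊕ J_1(0)

The characteristic polynomial is
  det(x·I − A) = x^5

Eigenvalues and multiplicities (the geometric multiplicity of λ is n − rank(A − λI), which equals the number of Jordan blocks for λ):
  λ = 0: algebraic multiplicity = 5, geometric multiplicity = 3

Determining the block sizes for each eigenvalue:
  λ = 0: with am = 5 and gm = 3, the partition is not yet determined (e.g. several partitions of 5 into 3 parts exist). Let N = A − (0)·I. Computing rank(N^1) = 2, rank(N^2) = 0; the number of blocks of size ≥ j is rank(N^{j−1}) − rank(N^j), giving [3, 2]. So we have 2 block(s) of size 2, 1 block(s) of size 1 → block sizes [2, 2, 1]

Assembling the blocks gives a Jordan form
J =
  [0, 1, 0, 0, 0]
  [0, 0, 0, 0, 0]
  [0, 0, 0, 1, 0]
  [0, 0, 0, 0, 0]
  [0, 0, 0, 0, 0]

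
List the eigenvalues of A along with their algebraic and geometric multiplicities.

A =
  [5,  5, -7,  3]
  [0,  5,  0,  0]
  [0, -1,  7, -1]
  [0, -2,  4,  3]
λ = 5: alg = 4, geom = 2

Step 1 — factor the characteristic polynomial to read off the algebraic multiplicities:
  χ_A(x) = (x - 5)^4

Step 2 — compute geometric multiplicities via the rank-nullity identity g(λ) = n − rank(A − λI):
  rank(A − (5)·I) = 2, so dim ker(A − (5)·I) = n − 2 = 2

Summary:
  λ = 5: algebraic multiplicity = 4, geometric multiplicity = 2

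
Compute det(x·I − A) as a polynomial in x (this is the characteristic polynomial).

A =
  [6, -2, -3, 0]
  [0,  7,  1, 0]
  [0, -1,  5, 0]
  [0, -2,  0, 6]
x^4 - 24*x^3 + 216*x^2 - 864*x + 1296

Expanding det(x·I − A) (e.g. by cofactor expansion or by noting that A is similar to its Jordan form J, which has the same characteristic polynomial as A) gives
  χ_A(x) = x^4 - 24*x^3 + 216*x^2 - 864*x + 1296
which factors as (x - 6)^4. The eigenvalues (with algebraic multiplicities) are λ = 6 with multiplicity 4.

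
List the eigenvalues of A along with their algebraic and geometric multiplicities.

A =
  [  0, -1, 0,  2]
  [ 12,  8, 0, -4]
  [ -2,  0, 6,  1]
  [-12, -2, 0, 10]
λ = 6: alg = 4, geom = 2

Step 1 — factor the characteristic polynomial to read off the algebraic multiplicities:
  χ_A(x) = (x - 6)^4

Step 2 — compute geometric multiplicities via the rank-nullity identity g(λ) = n − rank(A − λI):
  rank(A − (6)·I) = 2, so dim ker(A − (6)·I) = n − 2 = 2

Summary:
  λ = 6: algebraic multiplicity = 4, geometric multiplicity = 2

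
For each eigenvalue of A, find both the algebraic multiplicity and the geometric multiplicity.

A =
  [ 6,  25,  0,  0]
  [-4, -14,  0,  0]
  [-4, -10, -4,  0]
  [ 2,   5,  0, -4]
λ = -4: alg = 4, geom = 3

Step 1 — factor the characteristic polynomial to read off the algebraic multiplicities:
  χ_A(x) = (x + 4)^4

Step 2 — compute geometric multiplicities via the rank-nullity identity g(λ) = n − rank(A − λI):
  rank(A − (-4)·I) = 1, so dim ker(A − (-4)·I) = n − 1 = 3

Summary:
  λ = -4: algebraic multiplicity = 4, geometric multiplicity = 3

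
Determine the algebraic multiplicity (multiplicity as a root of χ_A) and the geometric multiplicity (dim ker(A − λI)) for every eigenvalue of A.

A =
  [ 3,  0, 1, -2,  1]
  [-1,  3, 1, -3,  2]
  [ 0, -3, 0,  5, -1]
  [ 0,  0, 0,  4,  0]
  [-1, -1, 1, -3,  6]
λ = 2: alg = 2, geom = 1; λ = 4: alg = 3, geom = 2

Step 1 — factor the characteristic polynomial to read off the algebraic multiplicities:
  χ_A(x) = (x - 4)^3*(x - 2)^2

Step 2 — compute geometric multiplicities via the rank-nullity identity g(λ) = n − rank(A − λI):
  rank(A − (2)·I) = 4, so dim ker(A − (2)·I) = n − 4 = 1
  rank(A − (4)·I) = 3, so dim ker(A − (4)·I) = n − 3 = 2

Summary:
  λ = 2: algebraic multiplicity = 2, geometric multiplicity = 1
  λ = 4: algebraic multiplicity = 3, geometric multiplicity = 2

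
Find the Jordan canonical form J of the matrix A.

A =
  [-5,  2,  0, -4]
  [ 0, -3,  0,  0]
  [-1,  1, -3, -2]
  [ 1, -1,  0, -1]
J_2(-3) ⊕ J_1(-3) ⊕ J_1(-3)

The characteristic polynomial is
  det(x·I − A) = x^4 + 12*x^3 + 54*x^2 + 108*x + 81 = (x + 3)^4

Eigenvalues and multiplicities (the geometric multiplicity of λ is n − rank(A − λI), which equals the number of Jordan blocks for λ):
  λ = -3: algebraic multiplicity = 4, geometric multiplicity = 3

Determining the block sizes for each eigenvalue:
  λ = -3: 3 blocks summing to 4 forces exactly one block of size 2 and the rest size 1 → block sizes [2, 1, 1]

Assembling the blocks gives a Jordan form
J =
  [-3,  1,  0,  0]
  [ 0, -3,  0,  0]
  [ 0,  0, -3,  0]
  [ 0,  0,  0, -3]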